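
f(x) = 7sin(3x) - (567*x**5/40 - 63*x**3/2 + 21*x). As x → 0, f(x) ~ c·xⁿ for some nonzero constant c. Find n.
7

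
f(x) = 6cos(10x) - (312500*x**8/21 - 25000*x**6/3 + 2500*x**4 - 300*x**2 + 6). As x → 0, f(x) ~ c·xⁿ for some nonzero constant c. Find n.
10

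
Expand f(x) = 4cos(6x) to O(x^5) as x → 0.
4 - 72*x**2 + 216*x**4 + O(x**5)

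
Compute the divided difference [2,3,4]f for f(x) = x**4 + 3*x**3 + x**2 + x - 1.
83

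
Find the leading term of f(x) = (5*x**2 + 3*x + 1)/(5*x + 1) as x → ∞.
x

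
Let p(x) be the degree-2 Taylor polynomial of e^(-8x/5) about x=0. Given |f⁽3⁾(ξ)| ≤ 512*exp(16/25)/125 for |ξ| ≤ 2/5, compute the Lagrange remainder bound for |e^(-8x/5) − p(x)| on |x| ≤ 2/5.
2048*exp(16/25)/46875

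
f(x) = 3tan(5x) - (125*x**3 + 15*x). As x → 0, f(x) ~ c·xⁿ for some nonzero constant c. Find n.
5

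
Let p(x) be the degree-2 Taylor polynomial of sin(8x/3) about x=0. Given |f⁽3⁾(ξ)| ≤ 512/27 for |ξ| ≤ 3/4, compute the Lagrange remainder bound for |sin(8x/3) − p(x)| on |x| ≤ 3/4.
4/3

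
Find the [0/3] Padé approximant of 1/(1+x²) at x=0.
1/(x**2 + 1)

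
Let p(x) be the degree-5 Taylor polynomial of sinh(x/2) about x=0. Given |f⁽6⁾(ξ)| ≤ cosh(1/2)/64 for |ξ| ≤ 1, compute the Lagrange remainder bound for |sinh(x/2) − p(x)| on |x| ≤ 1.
cosh(1/2)/46080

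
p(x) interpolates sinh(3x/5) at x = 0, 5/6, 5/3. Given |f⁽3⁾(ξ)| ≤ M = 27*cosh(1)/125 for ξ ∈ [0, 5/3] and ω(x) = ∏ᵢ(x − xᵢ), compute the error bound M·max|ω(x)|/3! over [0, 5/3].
sqrt(3)*cosh(1)/216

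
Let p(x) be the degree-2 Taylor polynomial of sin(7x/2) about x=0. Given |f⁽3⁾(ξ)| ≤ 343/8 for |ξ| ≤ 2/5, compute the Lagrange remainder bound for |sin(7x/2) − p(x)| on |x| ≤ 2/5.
343/750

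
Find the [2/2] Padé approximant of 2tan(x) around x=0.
2*x/(1 - x**2/3)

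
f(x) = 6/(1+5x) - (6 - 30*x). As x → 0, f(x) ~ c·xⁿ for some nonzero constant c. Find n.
2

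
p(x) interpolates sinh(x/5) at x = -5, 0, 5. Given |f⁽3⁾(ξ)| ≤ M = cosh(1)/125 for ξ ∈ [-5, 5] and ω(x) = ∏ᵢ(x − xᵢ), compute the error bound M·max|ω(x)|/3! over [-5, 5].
sqrt(3)*cosh(1)/27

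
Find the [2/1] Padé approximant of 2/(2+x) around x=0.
1/(x/2 + 1)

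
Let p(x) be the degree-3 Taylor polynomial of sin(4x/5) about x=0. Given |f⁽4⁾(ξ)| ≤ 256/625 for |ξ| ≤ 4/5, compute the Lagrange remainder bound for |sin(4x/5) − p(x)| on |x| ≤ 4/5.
8192/1171875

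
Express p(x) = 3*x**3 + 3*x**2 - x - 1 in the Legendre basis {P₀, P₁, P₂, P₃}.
(4/5)P₁ + (2)P₂ + (6/5)P₃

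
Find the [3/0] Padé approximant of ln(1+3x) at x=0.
3*x*(6*x**2 - 3*x + 2)/2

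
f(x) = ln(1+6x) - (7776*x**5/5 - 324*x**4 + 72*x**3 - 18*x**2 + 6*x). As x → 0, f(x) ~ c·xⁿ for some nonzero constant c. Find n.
6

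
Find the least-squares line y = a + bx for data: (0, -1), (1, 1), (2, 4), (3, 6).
a = -11/10, b = 12/5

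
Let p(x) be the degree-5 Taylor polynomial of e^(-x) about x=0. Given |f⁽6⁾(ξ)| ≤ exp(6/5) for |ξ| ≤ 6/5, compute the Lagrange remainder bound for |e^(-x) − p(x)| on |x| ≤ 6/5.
324*exp(6/5)/78125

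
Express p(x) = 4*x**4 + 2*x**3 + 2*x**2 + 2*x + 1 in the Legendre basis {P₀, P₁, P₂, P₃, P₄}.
(37/15)P₀ + (16/5)P₁ + (76/21)P₂ + (4/5)P₃ + (32/35)P₄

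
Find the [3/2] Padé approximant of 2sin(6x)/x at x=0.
(12 - 252*x**2/5)/(9*x**2/5 + 1)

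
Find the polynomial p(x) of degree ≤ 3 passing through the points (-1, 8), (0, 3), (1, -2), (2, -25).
-3*x**3 - 2*x + 3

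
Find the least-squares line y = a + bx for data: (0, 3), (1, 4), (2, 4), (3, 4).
a = 33/10, b = 3/10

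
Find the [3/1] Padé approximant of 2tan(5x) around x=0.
250*x**3/3 + 10*x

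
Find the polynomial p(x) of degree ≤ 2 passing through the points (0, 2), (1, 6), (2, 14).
2*x**2 + 2*x + 2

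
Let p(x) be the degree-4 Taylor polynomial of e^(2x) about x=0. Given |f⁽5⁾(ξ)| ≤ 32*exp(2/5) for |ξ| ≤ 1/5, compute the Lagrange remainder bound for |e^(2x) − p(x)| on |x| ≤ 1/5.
4*exp(2/5)/46875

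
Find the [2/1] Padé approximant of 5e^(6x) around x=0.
(30*x**2 + 20*x + 5)/(1 - 2*x)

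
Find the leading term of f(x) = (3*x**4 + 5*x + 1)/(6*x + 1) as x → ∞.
x**3/2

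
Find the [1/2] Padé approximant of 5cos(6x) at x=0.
5/(18*x**2 + 1)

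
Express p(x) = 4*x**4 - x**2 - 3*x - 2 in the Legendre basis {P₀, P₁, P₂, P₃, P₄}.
(-23/15)P₀ + (-3)P₁ + (34/21)P₂ + (32/35)P₄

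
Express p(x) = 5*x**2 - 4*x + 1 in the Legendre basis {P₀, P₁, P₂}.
(8/3)P₀ + (-4)P₁ + (10/3)P₂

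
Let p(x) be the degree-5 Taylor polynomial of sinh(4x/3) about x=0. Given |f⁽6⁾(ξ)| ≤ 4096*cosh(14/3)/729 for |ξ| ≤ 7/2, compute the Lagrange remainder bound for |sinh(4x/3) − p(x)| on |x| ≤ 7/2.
470596*cosh(14/3)/32805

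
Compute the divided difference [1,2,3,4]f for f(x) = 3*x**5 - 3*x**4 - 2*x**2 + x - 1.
165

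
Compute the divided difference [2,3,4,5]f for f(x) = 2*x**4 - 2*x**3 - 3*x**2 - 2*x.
26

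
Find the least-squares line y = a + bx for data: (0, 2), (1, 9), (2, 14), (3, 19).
a = 13/5, b = 28/5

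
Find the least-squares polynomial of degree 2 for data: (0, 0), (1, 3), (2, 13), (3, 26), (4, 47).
-1/35 + (39/70)x + (39/14)x²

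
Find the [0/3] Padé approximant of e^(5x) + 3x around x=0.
1/(-1997*x**3/6 + 103*x**2/2 - 8*x + 1)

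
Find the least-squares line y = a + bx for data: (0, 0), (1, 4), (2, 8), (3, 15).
a = -3/5, b = 49/10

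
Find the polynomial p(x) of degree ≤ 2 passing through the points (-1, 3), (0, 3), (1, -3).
-3*x**2 - 3*x + 3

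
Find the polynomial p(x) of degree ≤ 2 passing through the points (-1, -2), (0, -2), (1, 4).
3*x**2 + 3*x - 2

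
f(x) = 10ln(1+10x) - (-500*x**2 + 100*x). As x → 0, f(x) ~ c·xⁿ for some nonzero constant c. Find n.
3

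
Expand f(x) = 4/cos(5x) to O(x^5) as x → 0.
4 + 50*x**2 + 3125*x**4/6 + O(x**5)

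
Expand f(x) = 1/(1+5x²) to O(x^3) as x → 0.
1 - 5*x**2 + O(x**3)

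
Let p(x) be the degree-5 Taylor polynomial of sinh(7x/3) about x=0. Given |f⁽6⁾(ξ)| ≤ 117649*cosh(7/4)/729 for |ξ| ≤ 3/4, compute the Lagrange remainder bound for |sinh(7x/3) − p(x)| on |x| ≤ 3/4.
117649*cosh(7/4)/2949120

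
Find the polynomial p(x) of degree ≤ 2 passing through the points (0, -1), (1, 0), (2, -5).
-3*x**2 + 4*x - 1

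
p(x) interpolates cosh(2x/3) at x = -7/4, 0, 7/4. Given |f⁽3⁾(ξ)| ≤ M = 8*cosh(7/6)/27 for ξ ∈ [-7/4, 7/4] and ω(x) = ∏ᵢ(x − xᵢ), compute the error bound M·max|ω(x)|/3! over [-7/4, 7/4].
343*sqrt(3)*cosh(7/6)/5832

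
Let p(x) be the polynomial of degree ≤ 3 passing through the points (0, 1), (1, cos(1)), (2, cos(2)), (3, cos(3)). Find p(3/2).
9*cos(2)/16 - 1/16 - cos(3)/16 + 9*cos(1)/16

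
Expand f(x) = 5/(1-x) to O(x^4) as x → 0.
5 + 5*x + 5*x**2 + 5*x**3 + O(x**4)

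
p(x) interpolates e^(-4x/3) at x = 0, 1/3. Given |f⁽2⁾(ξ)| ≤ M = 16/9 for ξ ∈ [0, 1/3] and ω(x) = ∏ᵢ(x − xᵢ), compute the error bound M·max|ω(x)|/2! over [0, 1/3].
2/81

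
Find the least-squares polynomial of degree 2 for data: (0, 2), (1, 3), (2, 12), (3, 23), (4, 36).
46/35 + (48/35)x + (13/7)x²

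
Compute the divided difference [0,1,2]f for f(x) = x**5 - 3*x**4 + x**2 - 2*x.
-5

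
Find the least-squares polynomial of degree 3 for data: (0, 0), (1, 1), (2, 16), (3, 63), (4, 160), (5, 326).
-2/63 + (125/378)x + (-569/252)x² + (329/108)x³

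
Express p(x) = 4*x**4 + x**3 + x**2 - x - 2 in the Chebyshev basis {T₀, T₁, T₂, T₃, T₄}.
(-1/4)T₁ + (5/2)T₂ + (1/4)T₃ + (1/2)T₄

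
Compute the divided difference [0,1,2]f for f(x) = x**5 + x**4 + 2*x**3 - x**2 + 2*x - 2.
27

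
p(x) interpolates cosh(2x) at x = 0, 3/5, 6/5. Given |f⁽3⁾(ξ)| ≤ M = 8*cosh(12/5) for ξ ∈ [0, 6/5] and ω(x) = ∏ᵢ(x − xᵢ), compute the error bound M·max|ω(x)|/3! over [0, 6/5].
8*sqrt(3)*cosh(12/5)/125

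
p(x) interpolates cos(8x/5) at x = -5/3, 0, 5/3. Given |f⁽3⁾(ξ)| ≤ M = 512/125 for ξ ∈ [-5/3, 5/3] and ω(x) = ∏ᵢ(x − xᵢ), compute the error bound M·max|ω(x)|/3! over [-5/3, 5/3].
512*sqrt(3)/729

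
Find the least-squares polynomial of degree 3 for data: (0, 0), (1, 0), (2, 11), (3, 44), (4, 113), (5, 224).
17/126 + (-2003/756)x + (47/126)x² + (197/108)x³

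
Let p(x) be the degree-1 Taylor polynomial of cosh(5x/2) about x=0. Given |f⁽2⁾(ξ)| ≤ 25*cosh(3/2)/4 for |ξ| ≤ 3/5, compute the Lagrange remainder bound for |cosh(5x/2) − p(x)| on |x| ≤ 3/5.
9*cosh(3/2)/8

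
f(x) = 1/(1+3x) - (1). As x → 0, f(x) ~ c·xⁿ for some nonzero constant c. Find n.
1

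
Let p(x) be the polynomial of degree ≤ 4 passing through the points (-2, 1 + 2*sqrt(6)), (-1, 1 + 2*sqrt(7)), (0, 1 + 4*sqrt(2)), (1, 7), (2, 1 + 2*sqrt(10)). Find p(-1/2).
-5*sqrt(6)/64 + 1/16 + 3*sqrt(10)/64 + 15*sqrt(7)/16 + 45*sqrt(2)/16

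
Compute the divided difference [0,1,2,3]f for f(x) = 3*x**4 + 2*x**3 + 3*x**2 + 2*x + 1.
20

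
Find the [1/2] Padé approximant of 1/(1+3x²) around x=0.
1/(3*x**2 + 1)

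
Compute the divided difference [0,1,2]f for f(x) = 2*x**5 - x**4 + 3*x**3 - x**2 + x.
31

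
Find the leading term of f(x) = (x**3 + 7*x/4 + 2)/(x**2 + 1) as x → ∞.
x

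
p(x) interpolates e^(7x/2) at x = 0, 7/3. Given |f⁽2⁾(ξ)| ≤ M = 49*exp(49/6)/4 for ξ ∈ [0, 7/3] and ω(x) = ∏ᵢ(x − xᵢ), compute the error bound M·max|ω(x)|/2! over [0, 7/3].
2401*exp(49/6)/288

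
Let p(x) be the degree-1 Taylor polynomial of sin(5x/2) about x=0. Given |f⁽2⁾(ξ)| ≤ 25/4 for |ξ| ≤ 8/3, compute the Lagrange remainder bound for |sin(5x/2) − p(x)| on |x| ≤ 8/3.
200/9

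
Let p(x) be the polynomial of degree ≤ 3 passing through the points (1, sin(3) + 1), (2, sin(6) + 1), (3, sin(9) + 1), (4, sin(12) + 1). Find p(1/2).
-5*sin(12)/16 + 35*sin(3)/16 + 21*sin(9)/16 - 35*sin(6)/16 + 1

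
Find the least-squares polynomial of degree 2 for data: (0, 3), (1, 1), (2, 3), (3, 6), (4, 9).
18/7 + (-101/70)x + (11/14)x²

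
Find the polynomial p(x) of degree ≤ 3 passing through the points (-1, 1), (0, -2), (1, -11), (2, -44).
-3*x**3 - 3*x**2 - 3*x - 2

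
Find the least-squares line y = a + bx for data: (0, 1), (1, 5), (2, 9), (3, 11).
a = 7/5, b = 17/5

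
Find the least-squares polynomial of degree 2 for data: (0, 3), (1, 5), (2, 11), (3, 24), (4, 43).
114/35 + (-127/70)x + (41/14)x²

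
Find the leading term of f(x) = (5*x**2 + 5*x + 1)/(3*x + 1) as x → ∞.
5*x/3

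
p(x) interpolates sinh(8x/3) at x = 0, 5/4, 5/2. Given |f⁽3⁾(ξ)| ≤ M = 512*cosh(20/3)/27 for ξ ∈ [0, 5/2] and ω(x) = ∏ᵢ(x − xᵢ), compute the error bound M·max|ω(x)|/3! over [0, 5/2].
1000*sqrt(3)*cosh(20/3)/729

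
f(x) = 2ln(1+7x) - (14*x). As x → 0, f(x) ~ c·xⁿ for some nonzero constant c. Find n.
2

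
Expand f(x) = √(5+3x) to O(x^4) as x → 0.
sqrt(5) + 3*sqrt(5)*x/10 - 9*sqrt(5)*x**2/200 + 27*sqrt(5)*x**3/2000 + O(x**4)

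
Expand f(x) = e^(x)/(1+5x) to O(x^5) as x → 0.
1 - 4*x + 41*x**2/2 - 307*x**3/3 + 12281*x**4/24 + O(x**5)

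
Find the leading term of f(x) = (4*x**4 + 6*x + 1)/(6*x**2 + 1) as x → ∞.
2*x**2/3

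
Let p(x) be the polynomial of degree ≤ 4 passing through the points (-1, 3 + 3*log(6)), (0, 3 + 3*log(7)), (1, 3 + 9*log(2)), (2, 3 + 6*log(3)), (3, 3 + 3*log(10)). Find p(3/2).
3 + log(576*15**(113/128)*2**(9/32)*7**(17/32)/35)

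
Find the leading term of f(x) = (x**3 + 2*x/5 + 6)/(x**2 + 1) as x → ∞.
x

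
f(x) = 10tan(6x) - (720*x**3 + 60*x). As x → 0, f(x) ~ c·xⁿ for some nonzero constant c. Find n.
5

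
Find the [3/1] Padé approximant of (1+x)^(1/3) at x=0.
(-x**3/81 + x**2/9 + x + 1)/(2*x/3 + 1)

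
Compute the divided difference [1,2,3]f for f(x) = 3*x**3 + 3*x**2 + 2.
21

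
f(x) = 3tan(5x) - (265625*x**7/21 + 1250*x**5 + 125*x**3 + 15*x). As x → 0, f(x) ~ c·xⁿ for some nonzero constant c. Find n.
9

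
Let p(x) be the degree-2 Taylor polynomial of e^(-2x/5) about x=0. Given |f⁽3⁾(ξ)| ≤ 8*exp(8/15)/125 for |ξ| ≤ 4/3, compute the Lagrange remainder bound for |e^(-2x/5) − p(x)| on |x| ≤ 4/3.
256*exp(8/15)/10125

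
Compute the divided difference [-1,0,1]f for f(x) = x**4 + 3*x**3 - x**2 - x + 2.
0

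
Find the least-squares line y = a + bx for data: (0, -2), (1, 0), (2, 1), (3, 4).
a = -21/10, b = 19/10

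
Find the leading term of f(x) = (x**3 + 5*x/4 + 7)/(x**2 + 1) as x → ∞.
x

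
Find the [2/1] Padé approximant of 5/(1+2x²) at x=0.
5 - 10*x**2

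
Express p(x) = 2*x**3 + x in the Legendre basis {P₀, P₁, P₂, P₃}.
(11/5)P₁ + (4/5)P₃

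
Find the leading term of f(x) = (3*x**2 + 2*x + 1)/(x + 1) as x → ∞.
3*x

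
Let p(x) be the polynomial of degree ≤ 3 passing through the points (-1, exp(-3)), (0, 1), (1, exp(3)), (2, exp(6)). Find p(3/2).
(1 + 5*(-1 + 3*exp(3) + exp(6))*exp(3))*exp(-3)/16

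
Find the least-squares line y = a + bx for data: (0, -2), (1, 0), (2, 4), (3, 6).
a = -11/5, b = 14/5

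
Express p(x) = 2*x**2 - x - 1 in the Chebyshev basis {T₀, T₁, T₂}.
-T₁ + T₂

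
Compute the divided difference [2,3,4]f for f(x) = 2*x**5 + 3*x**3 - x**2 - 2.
596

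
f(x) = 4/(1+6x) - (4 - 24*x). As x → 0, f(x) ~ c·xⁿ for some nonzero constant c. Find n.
2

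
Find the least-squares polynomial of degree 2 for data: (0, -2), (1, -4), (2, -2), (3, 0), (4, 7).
-71/35 + (-103/35)x + (9/7)x²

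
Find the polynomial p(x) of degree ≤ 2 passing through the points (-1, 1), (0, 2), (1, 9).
3*x**2 + 4*x + 2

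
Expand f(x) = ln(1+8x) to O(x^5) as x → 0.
8*x - 32*x**2 + 512*x**3/3 - 1024*x**4 + O(x**5)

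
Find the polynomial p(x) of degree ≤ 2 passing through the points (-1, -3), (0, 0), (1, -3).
-3*x**2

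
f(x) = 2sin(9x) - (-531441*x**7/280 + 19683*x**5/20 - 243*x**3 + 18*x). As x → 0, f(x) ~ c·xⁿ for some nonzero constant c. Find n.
9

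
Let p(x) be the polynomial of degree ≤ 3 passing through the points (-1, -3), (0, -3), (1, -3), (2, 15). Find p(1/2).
-33/8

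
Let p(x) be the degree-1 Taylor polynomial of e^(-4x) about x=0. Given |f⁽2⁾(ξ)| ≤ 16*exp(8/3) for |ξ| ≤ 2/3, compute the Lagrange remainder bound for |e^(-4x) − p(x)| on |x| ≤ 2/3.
32*exp(8/3)/9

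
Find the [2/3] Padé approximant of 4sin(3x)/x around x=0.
(12 - 63*x**2/5)/(9*x**2/20 + 1)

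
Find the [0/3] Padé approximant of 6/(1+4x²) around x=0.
6/(4*x**2 + 1)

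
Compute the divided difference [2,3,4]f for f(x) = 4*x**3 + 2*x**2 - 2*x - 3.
38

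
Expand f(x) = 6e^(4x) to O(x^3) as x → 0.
6 + 24*x + 48*x**2 + O(x**3)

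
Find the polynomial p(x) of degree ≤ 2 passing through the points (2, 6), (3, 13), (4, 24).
2*x**2 - 3*x + 4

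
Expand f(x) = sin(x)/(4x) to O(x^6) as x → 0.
1/4 - x**2/24 + x**4/480 + O(x**6)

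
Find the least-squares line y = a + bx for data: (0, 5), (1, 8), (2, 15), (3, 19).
a = 22/5, b = 49/10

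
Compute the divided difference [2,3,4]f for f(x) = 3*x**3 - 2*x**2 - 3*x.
25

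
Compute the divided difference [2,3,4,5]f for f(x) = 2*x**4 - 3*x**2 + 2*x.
28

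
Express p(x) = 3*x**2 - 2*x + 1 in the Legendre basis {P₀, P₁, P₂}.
(2)P₀ + (-2)P₁ + (2)P₂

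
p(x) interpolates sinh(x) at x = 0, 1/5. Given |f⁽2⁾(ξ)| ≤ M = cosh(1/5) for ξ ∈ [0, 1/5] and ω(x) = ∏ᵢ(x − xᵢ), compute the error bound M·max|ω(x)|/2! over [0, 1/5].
cosh(1/5)/200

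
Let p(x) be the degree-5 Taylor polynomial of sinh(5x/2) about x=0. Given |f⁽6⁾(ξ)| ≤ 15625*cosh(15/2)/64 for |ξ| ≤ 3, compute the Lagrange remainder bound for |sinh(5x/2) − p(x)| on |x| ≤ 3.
253125*cosh(15/2)/1024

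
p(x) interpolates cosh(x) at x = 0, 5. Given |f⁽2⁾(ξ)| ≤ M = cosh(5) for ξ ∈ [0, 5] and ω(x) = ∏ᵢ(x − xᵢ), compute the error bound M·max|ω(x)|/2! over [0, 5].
25*cosh(5)/8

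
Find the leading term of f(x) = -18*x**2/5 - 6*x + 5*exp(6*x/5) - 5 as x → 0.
36*x**3/25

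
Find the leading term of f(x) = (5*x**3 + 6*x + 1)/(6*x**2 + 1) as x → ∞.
5*x/6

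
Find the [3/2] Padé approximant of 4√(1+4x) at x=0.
(8*x**3 + 36*x**2 + 24*x + 4)/(3*x**2 + 4*x + 1)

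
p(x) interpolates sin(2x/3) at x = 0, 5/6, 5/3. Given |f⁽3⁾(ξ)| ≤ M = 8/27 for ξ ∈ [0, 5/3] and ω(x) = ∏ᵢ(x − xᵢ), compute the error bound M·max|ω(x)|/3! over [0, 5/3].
125*sqrt(3)/19683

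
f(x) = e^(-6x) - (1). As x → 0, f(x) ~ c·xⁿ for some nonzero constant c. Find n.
1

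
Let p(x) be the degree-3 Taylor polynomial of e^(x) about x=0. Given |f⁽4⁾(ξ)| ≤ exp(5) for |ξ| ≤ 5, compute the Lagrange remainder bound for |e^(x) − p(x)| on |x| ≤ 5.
625*exp(5)/24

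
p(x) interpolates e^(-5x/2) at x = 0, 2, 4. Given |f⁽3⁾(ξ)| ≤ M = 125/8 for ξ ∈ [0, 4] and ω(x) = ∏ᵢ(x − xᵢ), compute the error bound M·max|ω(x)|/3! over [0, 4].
125*sqrt(3)/27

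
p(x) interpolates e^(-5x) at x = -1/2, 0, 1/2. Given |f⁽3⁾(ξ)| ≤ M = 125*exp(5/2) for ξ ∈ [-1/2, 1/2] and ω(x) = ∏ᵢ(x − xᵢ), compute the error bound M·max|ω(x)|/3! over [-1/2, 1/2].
125*sqrt(3)*exp(5/2)/216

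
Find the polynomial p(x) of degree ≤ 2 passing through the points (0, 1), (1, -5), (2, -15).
-2*x**2 - 4*x + 1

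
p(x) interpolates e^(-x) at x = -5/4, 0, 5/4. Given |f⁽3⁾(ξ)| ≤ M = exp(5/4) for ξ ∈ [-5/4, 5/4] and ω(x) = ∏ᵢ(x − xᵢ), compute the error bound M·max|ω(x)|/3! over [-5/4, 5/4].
125*sqrt(3)*exp(5/4)/1728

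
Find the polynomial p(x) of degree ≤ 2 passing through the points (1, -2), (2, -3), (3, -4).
-x - 1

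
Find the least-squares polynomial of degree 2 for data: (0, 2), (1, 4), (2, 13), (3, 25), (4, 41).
57/35 + (73/70)x + (31/14)x²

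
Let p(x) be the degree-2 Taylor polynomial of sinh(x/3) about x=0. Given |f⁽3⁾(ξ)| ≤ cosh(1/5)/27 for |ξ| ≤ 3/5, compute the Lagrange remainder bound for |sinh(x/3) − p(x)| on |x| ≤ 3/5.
cosh(1/5)/750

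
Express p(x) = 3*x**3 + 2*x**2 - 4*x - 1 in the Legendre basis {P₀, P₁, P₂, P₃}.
(-1/3)P₀ + (-11/5)P₁ + (4/3)P₂ + (6/5)P₃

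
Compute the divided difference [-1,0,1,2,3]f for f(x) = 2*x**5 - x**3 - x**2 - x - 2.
10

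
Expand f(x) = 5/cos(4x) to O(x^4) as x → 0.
5 + 40*x**2 + O(x**4)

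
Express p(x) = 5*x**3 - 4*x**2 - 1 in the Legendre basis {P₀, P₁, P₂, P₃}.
(-7/3)P₀ + (3)P₁ + (-8/3)P₂ + (2)P₃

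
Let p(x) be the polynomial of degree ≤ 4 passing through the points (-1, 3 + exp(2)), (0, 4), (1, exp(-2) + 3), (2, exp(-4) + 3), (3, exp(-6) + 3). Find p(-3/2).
(-36*exp(6) - 180*exp(2) + 35 + 378*exp(4) + 315*exp(8))*exp(-6)/128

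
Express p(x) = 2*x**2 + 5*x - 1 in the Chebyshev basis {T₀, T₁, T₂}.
(5)T₁ + T₂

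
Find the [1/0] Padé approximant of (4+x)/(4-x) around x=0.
x/2 + 1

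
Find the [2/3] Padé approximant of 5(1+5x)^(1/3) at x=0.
(875*x**2/18 + 100*x/3 + 5)/(-125*x**3/162 + 25*x**2/6 + 5*x + 1)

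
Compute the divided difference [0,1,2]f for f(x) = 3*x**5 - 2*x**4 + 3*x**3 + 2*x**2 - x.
42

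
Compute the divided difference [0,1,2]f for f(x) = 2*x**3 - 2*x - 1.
6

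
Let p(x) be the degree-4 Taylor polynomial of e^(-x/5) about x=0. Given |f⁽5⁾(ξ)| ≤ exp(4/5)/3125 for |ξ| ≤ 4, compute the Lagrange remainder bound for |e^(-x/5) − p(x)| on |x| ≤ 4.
128*exp(4/5)/46875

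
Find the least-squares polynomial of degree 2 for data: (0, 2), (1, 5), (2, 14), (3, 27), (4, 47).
71/35 + (12/35)x + (19/7)x²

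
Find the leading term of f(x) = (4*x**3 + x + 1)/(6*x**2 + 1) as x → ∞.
2*x/3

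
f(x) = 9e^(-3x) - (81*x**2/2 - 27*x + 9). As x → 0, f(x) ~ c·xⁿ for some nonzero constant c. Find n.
3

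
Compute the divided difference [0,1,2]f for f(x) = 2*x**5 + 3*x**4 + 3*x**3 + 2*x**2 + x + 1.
62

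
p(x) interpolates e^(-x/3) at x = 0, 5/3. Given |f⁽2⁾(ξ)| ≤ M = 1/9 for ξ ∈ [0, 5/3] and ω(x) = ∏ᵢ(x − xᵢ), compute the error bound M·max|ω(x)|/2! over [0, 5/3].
25/648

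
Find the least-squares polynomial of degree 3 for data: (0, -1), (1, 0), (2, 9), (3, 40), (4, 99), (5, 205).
-23/21 + (137/126)x + (-155/84)x² + (71/36)x³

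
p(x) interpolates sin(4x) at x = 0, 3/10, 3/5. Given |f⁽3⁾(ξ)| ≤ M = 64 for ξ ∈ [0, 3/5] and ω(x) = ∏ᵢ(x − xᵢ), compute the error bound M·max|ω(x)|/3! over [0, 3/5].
8*sqrt(3)/125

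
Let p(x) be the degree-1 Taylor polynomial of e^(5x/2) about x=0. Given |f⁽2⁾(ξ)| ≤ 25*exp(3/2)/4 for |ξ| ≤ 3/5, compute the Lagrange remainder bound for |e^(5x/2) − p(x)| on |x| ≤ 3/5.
9*exp(3/2)/8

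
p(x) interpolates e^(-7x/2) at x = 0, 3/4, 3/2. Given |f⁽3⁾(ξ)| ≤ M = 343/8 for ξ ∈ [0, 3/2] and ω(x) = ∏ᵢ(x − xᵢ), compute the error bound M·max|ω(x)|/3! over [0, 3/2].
343*sqrt(3)/512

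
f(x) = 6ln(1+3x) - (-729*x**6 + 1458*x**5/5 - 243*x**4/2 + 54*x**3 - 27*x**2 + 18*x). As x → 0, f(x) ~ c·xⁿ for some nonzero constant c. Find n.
7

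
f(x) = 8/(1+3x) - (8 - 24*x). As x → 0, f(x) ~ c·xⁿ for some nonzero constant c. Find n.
2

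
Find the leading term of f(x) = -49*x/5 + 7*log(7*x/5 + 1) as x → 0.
-343*x**2/50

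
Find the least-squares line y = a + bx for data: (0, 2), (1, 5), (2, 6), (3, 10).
a = 2, b = 5/2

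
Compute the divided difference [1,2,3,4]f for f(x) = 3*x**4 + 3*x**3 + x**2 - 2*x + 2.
33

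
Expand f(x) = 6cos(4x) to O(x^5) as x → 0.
6 - 48*x**2 + 64*x**4 + O(x**5)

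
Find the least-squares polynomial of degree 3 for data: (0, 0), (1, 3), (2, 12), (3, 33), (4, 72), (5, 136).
-2/63 + (881/378)x + (-65/252)x² + (113/108)x³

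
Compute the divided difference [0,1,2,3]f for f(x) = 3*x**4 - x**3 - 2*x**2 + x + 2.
17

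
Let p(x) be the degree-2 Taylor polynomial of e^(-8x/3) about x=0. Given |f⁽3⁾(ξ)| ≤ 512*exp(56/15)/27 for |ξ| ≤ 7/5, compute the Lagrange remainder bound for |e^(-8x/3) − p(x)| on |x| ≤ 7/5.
87808*exp(56/15)/10125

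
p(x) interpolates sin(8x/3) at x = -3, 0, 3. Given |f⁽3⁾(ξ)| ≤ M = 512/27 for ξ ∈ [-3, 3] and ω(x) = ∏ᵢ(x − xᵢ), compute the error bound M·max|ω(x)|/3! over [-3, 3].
512*sqrt(3)/27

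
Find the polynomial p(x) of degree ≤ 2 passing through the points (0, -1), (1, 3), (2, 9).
x**2 + 3*x - 1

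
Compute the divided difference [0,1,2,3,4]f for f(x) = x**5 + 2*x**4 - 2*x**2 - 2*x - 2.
12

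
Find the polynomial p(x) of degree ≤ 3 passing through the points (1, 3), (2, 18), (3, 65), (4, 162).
3*x**3 - 2*x**2 + 2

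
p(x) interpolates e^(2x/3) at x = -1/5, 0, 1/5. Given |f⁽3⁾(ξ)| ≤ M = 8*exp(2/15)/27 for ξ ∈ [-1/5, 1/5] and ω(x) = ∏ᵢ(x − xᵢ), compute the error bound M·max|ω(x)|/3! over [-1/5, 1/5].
8*sqrt(3)*exp(2/15)/91125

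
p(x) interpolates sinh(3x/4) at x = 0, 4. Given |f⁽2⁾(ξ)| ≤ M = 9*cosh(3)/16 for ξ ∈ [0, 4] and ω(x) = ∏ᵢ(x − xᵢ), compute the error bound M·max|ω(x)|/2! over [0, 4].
9*cosh(3)/8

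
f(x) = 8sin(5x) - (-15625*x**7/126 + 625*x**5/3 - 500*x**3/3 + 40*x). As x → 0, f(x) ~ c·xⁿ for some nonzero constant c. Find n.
9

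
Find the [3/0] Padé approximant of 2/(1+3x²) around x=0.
2 - 6*x**2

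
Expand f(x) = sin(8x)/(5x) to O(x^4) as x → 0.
8/5 - 256*x**2/15 + O(x**4)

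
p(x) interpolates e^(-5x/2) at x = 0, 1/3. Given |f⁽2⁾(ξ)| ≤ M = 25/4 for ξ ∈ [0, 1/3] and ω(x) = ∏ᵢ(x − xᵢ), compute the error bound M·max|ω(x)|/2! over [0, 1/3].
25/288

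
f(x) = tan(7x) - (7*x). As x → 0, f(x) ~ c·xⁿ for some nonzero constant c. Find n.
3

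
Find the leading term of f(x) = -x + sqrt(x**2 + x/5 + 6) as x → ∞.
1/10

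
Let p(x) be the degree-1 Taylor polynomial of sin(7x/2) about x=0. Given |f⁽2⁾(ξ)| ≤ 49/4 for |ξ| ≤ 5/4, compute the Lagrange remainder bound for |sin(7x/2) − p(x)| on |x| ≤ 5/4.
1225/128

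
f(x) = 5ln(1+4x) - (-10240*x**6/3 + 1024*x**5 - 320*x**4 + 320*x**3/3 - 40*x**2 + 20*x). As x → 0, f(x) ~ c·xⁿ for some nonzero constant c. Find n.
7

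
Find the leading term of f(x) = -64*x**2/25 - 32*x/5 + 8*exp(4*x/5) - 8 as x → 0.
256*x**3/375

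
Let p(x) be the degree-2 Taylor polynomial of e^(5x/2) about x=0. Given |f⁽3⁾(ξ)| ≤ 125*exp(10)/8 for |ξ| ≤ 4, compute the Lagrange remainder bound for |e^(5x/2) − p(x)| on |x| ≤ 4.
500*exp(10)/3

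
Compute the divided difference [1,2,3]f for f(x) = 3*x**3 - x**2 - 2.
17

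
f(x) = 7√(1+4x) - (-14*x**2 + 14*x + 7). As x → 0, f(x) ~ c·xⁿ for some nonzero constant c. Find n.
3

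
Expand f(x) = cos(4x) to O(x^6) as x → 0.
1 - 8*x**2 + 32*x**4/3 + O(x**6)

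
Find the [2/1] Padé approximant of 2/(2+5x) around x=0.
1/(5*x/2 + 1)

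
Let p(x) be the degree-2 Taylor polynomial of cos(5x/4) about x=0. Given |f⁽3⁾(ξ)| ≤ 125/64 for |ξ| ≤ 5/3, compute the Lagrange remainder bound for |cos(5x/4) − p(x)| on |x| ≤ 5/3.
15625/10368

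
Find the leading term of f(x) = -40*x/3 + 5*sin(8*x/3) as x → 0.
-1280*x**3/81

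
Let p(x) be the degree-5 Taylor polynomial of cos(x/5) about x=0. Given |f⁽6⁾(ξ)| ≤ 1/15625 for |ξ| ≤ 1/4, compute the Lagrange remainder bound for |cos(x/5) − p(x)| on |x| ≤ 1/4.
1/46080000000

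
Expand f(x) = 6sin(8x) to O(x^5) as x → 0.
48*x - 512*x**3 + O(x**5)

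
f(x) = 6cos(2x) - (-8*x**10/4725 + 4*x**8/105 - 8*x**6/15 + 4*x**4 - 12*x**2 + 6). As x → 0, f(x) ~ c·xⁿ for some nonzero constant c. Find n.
12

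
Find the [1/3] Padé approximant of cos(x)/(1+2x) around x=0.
(1 - 5*x/24)/(43*x**3/48 + x**2/12 + 43*x/24 + 1)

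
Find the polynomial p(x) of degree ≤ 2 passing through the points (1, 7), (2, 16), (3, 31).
3*x**2 + 4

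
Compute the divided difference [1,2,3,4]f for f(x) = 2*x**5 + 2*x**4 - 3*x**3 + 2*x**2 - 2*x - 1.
147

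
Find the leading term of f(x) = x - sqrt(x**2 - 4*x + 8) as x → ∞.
2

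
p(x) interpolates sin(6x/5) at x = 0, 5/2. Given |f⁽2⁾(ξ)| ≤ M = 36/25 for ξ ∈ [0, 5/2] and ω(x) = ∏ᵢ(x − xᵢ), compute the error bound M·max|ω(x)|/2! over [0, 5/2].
9/8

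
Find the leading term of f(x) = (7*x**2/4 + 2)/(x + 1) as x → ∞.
7*x/4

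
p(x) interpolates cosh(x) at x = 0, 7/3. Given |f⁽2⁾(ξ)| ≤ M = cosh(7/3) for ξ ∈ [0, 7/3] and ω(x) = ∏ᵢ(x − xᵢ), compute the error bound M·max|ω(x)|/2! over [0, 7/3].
49*cosh(7/3)/72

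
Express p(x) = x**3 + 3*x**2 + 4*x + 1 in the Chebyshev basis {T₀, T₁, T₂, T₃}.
(5/2)T₀ + (19/4)T₁ + (3/2)T₂ + (1/4)T₃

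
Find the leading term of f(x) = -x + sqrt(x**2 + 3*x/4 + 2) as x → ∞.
3/8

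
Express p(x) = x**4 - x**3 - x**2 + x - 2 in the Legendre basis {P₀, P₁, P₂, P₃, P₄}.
(-32/15)P₀ + (2/5)P₁ + (-2/21)P₂ + (-2/5)P₃ + (8/35)P₄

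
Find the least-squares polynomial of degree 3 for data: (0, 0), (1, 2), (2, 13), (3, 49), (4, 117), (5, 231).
17/126 + (-257/756)x + (-59/252)x² + (103/54)x³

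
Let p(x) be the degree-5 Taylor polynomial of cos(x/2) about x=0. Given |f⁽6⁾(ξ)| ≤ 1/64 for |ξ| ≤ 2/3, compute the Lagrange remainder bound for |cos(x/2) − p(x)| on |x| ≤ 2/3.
1/524880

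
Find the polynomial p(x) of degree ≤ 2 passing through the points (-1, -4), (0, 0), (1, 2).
-x**2 + 3*x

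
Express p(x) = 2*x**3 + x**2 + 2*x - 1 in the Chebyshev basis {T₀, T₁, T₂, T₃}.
(-1/2)T₀ + (7/2)T₁ + (1/2)T₂ + (1/2)T₃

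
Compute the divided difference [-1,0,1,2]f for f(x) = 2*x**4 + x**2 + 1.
4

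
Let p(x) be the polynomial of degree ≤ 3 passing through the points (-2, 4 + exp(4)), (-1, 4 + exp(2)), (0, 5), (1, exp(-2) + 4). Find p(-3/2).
(1 + (59 + 15*exp(2) + 5*exp(4))*exp(2))*exp(-2)/16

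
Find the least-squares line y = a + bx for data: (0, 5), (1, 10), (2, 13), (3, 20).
a = 24/5, b = 24/5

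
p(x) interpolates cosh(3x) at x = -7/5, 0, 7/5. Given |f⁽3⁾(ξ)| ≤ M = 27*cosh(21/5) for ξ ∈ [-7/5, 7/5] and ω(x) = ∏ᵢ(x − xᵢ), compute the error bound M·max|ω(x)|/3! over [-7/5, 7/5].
343*sqrt(3)*cosh(21/5)/125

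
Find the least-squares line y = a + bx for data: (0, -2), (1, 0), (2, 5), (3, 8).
a = -5/2, b = 7/2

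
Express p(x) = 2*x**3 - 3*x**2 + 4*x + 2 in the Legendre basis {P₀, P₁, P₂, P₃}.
P₀ + (26/5)P₁ + (-2)P₂ + (4/5)P₃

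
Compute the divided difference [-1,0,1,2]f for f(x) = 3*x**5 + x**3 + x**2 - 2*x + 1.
16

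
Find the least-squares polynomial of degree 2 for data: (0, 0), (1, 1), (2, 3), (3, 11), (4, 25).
4/7 + (-22/7)x + (16/7)x²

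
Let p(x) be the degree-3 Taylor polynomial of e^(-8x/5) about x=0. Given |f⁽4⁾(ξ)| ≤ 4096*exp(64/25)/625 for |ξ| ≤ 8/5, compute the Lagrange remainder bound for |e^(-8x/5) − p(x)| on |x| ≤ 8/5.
2097152*exp(64/25)/1171875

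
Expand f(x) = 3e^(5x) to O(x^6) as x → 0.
3 + 15*x + 75*x**2/2 + 125*x**3/2 + 625*x**4/8 + 625*x**5/8 + O(x**6)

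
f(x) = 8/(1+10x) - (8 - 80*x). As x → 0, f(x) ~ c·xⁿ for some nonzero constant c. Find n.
2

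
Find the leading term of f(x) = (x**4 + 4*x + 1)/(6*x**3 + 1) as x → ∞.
x/6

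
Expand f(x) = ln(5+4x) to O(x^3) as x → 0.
log(5) + 4*x/5 - 8*x**2/25 + O(x**3)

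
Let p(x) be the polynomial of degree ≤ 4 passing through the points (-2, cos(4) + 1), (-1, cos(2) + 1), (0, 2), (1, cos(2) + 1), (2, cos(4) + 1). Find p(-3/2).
21*cos(2)/16 + 15*cos(4)/64 + 29/64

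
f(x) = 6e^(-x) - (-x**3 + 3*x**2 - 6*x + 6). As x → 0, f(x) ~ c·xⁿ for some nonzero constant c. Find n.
4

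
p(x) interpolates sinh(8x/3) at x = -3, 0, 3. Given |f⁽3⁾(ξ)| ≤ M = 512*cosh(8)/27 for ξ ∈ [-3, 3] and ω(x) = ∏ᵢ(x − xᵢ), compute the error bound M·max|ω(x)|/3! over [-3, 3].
512*sqrt(3)*cosh(8)/27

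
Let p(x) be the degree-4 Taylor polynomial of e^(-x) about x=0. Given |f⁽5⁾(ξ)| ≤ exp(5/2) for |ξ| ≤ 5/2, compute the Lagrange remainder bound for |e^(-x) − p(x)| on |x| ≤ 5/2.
625*exp(5/2)/768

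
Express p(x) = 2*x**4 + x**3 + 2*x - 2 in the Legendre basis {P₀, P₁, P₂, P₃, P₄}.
(-8/5)P₀ + (13/5)P₁ + (8/7)P₂ + (2/5)P₃ + (16/35)P₄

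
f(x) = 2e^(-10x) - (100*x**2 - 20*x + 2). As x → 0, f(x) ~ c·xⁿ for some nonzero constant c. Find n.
3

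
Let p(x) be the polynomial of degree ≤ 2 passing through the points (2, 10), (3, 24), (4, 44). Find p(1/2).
1/4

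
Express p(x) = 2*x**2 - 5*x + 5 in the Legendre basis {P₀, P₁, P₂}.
(17/3)P₀ + (-5)P₁ + (4/3)P₂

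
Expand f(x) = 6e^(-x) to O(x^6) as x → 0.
6 - 6*x + 3*x**2 - x**3 + x**4/4 - x**5/20 + O(x**6)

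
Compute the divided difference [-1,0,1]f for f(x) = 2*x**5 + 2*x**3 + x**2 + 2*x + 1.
1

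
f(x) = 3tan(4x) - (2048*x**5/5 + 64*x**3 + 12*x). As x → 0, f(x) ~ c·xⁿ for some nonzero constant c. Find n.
7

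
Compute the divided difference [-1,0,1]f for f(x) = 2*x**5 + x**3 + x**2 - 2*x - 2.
1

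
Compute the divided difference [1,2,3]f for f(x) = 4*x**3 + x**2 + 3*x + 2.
25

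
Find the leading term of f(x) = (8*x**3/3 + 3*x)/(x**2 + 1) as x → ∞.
8*x/3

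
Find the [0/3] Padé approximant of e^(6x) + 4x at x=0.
1/(-676*x**3 + 82*x**2 - 10*x + 1)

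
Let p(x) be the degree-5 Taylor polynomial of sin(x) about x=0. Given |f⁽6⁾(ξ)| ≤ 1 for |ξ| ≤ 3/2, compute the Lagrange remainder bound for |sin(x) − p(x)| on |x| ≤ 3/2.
81/5120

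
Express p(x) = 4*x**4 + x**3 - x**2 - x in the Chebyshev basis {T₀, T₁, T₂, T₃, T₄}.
T₀ + (-1/4)T₁ + (3/2)T₂ + (1/4)T₃ + (1/2)T₄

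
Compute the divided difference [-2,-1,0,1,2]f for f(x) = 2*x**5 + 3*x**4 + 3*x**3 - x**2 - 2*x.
3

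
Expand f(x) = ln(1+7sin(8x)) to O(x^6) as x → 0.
56*x - 1568*x**2 + 173824*x**3/3 - 7275520*x**4/3 + 324825088*x**5/3 + O(x**6)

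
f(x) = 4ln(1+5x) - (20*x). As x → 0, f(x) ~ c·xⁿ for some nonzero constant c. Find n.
2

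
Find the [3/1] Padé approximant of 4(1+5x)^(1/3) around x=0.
(-500*x**3/81 + 100*x**2/9 + 20*x + 4)/(10*x/3 + 1)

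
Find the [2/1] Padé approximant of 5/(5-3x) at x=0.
1/(1 - 3*x/5)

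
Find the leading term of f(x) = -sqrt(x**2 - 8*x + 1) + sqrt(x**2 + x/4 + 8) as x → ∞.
33/8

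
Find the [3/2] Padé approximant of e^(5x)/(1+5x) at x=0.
(200*x**3/33 + 285*x**2/44 + 42*x/11 + 1)/(-265*x**2/44 + 42*x/11 + 1)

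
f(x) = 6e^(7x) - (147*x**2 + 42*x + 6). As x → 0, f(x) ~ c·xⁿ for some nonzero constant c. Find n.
3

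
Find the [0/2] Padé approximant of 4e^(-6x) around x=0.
4/(18*x**2 + 6*x + 1)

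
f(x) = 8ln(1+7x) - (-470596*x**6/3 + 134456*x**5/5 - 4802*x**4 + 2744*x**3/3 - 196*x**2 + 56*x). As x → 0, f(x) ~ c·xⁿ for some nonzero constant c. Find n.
7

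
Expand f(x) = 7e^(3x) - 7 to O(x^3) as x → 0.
21*x + 63*x**2/2 + O(x**3)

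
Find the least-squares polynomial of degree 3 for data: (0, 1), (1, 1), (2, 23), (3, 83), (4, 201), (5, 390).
67/63 + (-2095/378)x + (643/252)x² + (305/108)x³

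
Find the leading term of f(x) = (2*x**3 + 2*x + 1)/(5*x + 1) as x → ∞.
2*x**2/5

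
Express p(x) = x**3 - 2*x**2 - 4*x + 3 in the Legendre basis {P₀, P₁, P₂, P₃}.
(7/3)P₀ + (-17/5)P₁ + (-4/3)P₂ + (2/5)P₃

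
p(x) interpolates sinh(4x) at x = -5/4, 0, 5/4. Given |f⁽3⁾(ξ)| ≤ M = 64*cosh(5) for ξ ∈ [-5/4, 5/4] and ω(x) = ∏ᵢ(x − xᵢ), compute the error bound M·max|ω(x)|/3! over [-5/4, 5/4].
125*sqrt(3)*cosh(5)/27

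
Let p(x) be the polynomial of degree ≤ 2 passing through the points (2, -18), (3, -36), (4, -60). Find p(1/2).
-9/4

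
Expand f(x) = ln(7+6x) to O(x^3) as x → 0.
log(7) + 6*x/7 - 18*x**2/49 + O(x**3)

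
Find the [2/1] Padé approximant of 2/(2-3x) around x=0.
1/(1 - 3*x/2)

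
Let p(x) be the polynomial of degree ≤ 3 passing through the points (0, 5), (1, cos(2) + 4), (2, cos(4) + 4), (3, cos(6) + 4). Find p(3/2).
9*cos(4)/16 + 9*cos(2)/16 - cos(6)/16 + 63/16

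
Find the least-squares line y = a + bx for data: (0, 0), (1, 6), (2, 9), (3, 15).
a = 3/10, b = 24/5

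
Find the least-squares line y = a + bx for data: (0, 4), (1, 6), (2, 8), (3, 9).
a = 21/5, b = 17/10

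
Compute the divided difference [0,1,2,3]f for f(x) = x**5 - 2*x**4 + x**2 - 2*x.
13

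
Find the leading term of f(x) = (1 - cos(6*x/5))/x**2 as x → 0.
18/25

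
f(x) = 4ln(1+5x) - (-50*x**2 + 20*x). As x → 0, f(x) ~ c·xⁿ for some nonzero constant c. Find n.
3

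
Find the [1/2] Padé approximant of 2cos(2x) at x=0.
2/(2*x**2 + 1)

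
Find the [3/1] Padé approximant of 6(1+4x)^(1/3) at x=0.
(-128*x**3/27 + 32*x**2/3 + 24*x + 6)/(8*x/3 + 1)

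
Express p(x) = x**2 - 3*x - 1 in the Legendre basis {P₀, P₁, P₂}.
(-2/3)P₀ + (-3)P₁ + (2/3)P₂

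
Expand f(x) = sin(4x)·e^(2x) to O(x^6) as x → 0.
4*x + 8*x**2 - 8*x**3/3 - 16*x**4 - 152*x**5/15 + O(x**6)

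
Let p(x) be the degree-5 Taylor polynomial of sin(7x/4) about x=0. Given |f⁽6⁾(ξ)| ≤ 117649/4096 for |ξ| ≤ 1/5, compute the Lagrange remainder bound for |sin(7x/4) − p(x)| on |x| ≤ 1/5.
117649/46080000000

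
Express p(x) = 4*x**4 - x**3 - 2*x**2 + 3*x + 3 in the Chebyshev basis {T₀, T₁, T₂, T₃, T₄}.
(7/2)T₀ + (9/4)T₁ + T₂ + (-1/4)T₃ + (1/2)T₄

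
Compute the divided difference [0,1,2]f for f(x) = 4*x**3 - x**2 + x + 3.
11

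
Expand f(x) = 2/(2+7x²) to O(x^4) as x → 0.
1 - 7*x**2/2 + O(x**4)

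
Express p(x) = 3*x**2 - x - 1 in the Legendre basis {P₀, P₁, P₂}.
-P₁ + (2)P₂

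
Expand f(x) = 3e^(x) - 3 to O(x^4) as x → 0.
3*x + 3*x**2/2 + x**3/2 + O(x**4)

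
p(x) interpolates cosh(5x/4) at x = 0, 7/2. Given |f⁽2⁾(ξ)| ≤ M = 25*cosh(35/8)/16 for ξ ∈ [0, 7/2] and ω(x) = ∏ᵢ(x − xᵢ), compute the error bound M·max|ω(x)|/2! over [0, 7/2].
1225*cosh(35/8)/512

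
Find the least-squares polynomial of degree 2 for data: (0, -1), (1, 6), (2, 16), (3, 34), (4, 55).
-6/7 + (26/7)x + (18/7)x²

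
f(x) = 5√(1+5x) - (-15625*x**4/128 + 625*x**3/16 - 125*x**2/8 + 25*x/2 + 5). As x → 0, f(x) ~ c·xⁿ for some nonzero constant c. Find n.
5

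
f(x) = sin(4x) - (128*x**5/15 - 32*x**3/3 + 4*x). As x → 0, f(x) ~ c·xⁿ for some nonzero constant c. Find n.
7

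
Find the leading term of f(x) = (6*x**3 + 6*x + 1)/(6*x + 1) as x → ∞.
x**2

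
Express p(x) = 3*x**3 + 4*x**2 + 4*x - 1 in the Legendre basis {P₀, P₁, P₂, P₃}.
(1/3)P₀ + (29/5)P₁ + (8/3)P₂ + (6/5)P₃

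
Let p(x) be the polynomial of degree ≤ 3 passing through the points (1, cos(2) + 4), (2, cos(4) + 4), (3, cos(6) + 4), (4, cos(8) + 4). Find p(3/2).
15*cos(4)/16 - 5*cos(6)/16 + 5*cos(2)/16 + cos(8)/16 + 4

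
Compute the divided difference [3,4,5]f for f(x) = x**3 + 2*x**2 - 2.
14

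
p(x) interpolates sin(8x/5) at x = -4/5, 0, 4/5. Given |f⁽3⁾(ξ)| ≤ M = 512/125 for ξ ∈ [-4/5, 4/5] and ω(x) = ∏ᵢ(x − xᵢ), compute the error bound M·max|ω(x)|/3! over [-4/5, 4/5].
32768*sqrt(3)/421875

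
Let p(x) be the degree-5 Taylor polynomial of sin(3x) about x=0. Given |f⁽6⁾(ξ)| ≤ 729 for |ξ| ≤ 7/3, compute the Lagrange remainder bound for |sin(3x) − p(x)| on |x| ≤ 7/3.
117649/720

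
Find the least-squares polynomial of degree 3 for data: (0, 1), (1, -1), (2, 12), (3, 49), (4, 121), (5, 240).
8/9 + (-1871/378)x + (407/252)x² + (193/108)x³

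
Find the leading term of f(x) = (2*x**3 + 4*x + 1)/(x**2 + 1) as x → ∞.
2*x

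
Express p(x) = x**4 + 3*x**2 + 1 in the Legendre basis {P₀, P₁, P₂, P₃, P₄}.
(11/5)P₀ + (18/7)P₂ + (8/35)P₄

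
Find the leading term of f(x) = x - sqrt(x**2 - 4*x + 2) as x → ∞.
2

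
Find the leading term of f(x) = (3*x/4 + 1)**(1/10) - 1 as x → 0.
3*x/40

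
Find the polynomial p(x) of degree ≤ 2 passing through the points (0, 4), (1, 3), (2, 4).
x**2 - 2*x + 4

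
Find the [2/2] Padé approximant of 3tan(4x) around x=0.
12*x/(1 - 16*x**2/3)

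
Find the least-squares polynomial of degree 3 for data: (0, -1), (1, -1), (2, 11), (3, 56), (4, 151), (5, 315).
-19/21 + (-7/9)x + (-58/21)x² + (28/9)x³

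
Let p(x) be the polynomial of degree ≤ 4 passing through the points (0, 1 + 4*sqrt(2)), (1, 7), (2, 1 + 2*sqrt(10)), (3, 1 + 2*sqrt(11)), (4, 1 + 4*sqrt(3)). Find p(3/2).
-5*sqrt(11)/16 - 5*sqrt(2)/32 + 3*sqrt(3)/32 + 61/16 + 45*sqrt(10)/32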